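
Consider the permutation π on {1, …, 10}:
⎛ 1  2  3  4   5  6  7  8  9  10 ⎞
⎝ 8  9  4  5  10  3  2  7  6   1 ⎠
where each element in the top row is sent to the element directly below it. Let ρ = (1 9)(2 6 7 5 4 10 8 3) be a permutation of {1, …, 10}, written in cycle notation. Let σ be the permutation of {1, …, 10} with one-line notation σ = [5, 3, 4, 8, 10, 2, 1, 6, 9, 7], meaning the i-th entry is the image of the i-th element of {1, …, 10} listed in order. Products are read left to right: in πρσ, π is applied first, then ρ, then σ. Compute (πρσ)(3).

7

Chase 3: π(3) = 4; ρ(4) = 10; σ(10) = 7. Hence (πρσ)(3) = 7.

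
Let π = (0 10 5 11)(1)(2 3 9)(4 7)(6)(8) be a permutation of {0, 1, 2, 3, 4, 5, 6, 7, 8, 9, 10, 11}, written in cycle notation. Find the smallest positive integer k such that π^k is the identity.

12

The cycle type of π is (4, 3, 2, 1, 1, 1).
The order of π is the least common multiple of its cycle lengths: lcm(4, 3, 2) = 12.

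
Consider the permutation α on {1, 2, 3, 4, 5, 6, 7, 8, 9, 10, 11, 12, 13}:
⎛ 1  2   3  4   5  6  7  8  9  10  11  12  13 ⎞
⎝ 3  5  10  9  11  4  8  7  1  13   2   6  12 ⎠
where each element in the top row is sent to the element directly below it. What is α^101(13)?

Tracing 13 → 12 → … returns to 13 after 8 steps, so 13 lies in an 8-cycle (1, 3, 10, 13, 12, 6, 4, 9).
Since the cycle has length 8, α^101 acts on it the same as α^5 (101 mod 8 = 5).
Advancing 5 steps from 13: 13 → 12 → 6 → 4 → 9 → 1.

1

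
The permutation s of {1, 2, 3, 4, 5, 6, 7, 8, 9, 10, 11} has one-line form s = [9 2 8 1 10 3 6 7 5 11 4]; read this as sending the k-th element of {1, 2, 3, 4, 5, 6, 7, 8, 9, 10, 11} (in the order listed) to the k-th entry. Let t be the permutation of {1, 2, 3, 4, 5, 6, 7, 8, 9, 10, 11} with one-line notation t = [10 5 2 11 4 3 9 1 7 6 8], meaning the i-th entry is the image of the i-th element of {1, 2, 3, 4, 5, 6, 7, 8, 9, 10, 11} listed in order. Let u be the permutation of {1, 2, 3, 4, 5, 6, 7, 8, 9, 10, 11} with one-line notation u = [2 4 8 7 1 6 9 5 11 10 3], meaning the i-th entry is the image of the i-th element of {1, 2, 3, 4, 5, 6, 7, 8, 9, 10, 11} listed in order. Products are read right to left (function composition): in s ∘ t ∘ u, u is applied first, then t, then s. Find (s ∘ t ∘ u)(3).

9

(s ∘ t ∘ u)(3) = s(t(u(3))). u(3) = 8, then t(8) = 1, then s(1) = 9, so the result is 9.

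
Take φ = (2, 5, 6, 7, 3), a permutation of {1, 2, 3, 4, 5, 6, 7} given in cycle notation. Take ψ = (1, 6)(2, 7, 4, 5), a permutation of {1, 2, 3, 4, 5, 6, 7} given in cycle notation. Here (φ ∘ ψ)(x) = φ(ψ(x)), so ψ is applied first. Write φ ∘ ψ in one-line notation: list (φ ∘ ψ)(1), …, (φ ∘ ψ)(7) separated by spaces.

Chase each element through ψ then φ: 1 → 6 → 7; 2 → 7 → 3; 3 → 3 → 2; 4 → 5 → 6; 5 → 2 → 5; 6 → 1 → 1; 7 → 4 → 4.
So φ ∘ ψ in one-line form is 7 3 2 6 5 1 4.

7 3 2 6 5 1 4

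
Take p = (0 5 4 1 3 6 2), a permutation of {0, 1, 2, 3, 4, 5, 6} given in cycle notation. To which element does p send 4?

4 appears in (0 5 4 1 3 6 2); the next entry (wrapping around) is 1.

1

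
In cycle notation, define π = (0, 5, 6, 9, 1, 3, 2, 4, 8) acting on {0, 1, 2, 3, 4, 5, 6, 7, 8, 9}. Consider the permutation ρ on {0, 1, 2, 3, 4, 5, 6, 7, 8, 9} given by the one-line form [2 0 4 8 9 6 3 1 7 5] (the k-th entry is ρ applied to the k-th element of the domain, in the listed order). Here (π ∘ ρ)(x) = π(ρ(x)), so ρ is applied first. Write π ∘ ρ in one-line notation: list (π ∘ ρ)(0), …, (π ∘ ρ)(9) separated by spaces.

(π ∘ ρ)(x) = π(ρ(x)). Computing each image: π(ρ(0)) = π(2) = 4, π(ρ(1)) = π(0) = 5, π(ρ(2)) = π(4) = 8, π(ρ(3)) = π(8) = 0, π(ρ(4)) = π(9) = 1, π(ρ(5)) = π(6) = 9, π(ρ(6)) = π(3) = 2, π(ρ(7)) = π(1) = 3, π(ρ(8)) = π(7) = 7, π(ρ(9)) = π(5) = 6.
Hence π ∘ ρ = [4 5 8 0 1 9 2 3 7 6].

4 5 8 0 1 9 2 3 7 6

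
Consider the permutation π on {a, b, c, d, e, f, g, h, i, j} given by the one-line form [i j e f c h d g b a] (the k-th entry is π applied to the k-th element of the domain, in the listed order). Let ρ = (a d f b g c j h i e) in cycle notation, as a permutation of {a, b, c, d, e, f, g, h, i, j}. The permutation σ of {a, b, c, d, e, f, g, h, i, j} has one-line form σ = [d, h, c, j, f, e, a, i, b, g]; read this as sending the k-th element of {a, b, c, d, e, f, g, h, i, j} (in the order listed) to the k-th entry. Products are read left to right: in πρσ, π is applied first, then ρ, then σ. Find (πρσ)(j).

j

Chase j: π(j) = a; ρ(a) = d; σ(d) = j. Hence (πρσ)(j) = j.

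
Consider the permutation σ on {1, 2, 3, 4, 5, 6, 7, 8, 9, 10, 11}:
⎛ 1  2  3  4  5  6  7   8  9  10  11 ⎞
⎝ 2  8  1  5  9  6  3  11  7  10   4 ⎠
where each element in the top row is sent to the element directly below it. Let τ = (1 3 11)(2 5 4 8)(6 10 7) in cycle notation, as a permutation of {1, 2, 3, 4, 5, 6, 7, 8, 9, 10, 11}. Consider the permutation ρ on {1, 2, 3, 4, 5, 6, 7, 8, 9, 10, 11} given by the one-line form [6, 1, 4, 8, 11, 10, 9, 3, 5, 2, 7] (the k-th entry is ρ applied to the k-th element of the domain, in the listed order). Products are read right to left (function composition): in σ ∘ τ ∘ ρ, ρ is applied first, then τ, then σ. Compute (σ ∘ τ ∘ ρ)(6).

3

(σ ∘ τ ∘ ρ)(6) = σ(τ(ρ(6))). ρ(6) = 10, then τ(10) = 7, then σ(7) = 3, so the result is 3.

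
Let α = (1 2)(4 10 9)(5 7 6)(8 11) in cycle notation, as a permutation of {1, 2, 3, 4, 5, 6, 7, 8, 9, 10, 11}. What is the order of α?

6

The disjoint cycles have lengths 3, 3, 2, 2, 1.
Since disjoint cycles commute, ord(α) = lcm(3, 3, 2, 2) = 6.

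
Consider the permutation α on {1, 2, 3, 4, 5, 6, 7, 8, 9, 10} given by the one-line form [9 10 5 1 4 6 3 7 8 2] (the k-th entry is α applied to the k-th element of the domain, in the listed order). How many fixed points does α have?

The fixed points (elements with α(x) = x) are {6}, so there is 1.

1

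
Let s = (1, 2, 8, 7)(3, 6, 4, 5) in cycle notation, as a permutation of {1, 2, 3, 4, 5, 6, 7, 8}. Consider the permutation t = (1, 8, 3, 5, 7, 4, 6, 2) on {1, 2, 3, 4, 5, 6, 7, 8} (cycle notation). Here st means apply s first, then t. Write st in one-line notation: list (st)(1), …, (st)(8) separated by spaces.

1 3 2 7 5 6 8 4

Chase each element through s then t: 1 → 2 → 1; 2 → 8 → 3; 3 → 6 → 2; 4 → 5 → 7; 5 → 3 → 5; 6 → 4 → 6; 7 → 1 → 8; 8 → 7 → 4.
Collecting the images, st = [1 3 2 7 5 6 8 4].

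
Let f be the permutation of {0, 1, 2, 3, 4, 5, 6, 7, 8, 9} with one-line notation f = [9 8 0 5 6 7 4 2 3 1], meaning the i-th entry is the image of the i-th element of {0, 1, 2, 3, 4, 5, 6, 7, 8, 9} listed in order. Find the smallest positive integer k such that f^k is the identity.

Decomposing into disjoint cycles gives cycle lengths 8, 2.
Since disjoint cycles commute, ord(f) = lcm(8, 2) = 8.

8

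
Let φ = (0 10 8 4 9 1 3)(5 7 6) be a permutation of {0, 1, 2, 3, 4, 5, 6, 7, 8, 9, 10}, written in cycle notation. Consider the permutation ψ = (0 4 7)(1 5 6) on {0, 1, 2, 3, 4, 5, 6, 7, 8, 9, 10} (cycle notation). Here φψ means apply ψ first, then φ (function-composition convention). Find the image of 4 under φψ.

ψ(4) = 7, then φ(7) = 6; composing gives (φψ)(4) = 6.

6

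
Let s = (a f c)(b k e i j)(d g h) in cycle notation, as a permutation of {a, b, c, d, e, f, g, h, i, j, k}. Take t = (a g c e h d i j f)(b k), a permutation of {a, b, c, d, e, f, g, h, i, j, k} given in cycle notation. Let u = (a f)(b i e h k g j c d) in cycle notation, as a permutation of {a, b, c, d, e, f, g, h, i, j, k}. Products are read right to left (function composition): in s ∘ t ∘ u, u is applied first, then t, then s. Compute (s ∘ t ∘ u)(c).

Chase c: u(c) = d; t(d) = i; s(i) = j. Hence (s ∘ t ∘ u)(c) = j.

j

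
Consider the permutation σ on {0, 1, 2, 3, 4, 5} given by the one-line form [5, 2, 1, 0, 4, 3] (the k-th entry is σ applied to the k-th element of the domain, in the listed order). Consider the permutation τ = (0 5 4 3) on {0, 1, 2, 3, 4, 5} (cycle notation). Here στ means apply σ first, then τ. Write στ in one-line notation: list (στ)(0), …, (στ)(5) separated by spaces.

For each element, apply σ then τ: 0 → 5 → 4; 1 → 2 → 2; 2 → 1 → 1; 3 → 0 → 5; 4 → 4 → 3; 5 → 3 → 0.
So στ in one-line form is 4 2 1 5 3 0.

4 2 1 5 3 0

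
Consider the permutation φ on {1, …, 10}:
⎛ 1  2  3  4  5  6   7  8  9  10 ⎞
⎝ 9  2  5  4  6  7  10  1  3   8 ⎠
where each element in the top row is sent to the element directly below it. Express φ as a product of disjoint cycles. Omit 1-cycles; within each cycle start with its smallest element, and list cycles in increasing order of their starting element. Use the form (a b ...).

(1 9 3 5 6 7 10 8)

Iterating φ from 1 gives 1 → 9 → 3 → 5 → 6 → 7 → 10 → 8 → 1; that is the 8-cycle (1 9 3 5 6 7 10 8).
Repeating from the next unused element and collecting all non-trivial cycles gives (1 9 3 5 6 7 10 8).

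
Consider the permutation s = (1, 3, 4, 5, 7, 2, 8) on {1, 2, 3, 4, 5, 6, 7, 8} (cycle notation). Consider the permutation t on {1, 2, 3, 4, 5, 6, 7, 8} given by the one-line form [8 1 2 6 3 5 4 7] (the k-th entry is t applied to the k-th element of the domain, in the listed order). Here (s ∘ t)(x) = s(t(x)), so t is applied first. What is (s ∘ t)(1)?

First apply t: t(1) = 8, then s(8) = 1. Thus (s ∘ t)(1) = 1.

1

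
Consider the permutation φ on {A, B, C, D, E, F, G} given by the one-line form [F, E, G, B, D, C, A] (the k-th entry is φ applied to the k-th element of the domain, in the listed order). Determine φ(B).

E

B is element number 2 of the domain, and entry number 2 of the one-line form is E, so φ(B) = E.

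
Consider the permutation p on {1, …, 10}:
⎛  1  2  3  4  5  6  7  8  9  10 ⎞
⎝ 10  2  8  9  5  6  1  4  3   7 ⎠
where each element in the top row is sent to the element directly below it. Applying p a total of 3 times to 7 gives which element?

7

Tracing 7 → 1 → … returns to 7 after 3 steps, so 7 lies in a 3-cycle (1, 10, 7).
Powers repeat with period 3 on this cycle, and 3 mod 3 = 0, so p^3(7) = p^0(7).
So p^3(7) = 7.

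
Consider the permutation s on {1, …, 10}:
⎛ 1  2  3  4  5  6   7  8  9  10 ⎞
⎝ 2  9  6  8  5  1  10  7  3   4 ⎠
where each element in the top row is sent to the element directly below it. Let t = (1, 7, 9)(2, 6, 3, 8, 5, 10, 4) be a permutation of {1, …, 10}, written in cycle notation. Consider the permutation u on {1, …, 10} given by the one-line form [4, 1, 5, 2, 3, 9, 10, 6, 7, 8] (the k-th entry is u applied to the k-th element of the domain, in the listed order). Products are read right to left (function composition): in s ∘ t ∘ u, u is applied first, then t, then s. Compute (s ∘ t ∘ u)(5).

(s ∘ t ∘ u)(5) = s(t(u(5))). u(5) = 3, then t(3) = 8, then s(8) = 7, so the result is 7.

7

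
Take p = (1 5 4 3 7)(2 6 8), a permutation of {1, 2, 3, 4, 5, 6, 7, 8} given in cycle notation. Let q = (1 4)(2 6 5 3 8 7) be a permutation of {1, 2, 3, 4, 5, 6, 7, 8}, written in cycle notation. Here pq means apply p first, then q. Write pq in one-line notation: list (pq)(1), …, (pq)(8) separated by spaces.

3 5 2 8 1 7 4 6

(pq)(x) = q(p(x)). Computing each image: q(p(1)) = q(5) = 3, q(p(2)) = q(6) = 5, q(p(3)) = q(7) = 2, q(p(4)) = q(3) = 8, q(p(5)) = q(4) = 1, q(p(6)) = q(8) = 7, q(p(7)) = q(1) = 4, q(p(8)) = q(2) = 6.
Hence pq = [3 5 2 8 1 7 4 6].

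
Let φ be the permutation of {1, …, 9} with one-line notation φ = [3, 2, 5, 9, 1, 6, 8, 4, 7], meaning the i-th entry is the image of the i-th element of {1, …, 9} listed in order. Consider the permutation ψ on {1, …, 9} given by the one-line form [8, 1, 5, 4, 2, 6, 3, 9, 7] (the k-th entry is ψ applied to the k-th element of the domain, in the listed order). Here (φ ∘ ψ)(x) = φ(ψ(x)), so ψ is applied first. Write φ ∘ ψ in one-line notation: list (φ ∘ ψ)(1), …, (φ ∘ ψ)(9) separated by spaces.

4 3 1 9 2 6 5 7 8

(φ ∘ ψ)(x) = φ(ψ(x)). Computing each image: φ(ψ(1)) = φ(8) = 4, φ(ψ(2)) = φ(1) = 3, φ(ψ(3)) = φ(5) = 1, φ(ψ(4)) = φ(4) = 9, φ(ψ(5)) = φ(2) = 2, φ(ψ(6)) = φ(6) = 6, φ(ψ(7)) = φ(3) = 5, φ(ψ(8)) = φ(9) = 7, φ(ψ(9)) = φ(7) = 8.
Hence φ ∘ ψ = [4 3 1 9 2 6 5 7 8].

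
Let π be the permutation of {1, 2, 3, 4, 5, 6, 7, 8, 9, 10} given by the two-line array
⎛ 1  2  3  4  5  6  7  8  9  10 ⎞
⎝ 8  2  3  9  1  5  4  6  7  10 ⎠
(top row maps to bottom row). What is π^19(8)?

Tracing 8 → 6 → … returns to 8 after 4 steps, so 8 lies in a 4-cycle (1, 8, 6, 5).
Since the cycle has length 4, π^19 acts on it the same as π^3 (19 mod 4 = 3).
Advancing 3 steps from 8: 8 → 6 → 5 → 1.

1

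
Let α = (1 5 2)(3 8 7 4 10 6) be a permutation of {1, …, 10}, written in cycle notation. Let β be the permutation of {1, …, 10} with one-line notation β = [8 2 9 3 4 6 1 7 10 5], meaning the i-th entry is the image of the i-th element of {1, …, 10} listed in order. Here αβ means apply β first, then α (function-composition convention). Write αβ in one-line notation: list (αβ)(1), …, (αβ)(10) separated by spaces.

7 1 9 8 10 3 5 4 6 2

Chase each element through β then α: 1 → 8 → 7; 2 → 2 → 1; 3 → 9 → 9; 4 → 3 → 8; 5 → 4 → 10; 6 → 6 → 3; 7 → 1 → 5; 8 → 7 → 4; 9 → 10 → 6; 10 → 5 → 2.
Collecting the images, αβ = [7 1 9 8 10 3 5 4 6 2].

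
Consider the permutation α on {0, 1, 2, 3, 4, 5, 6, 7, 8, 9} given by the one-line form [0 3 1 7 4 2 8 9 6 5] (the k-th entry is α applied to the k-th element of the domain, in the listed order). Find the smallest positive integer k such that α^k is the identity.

6

Writing α as disjoint cycles, the cycle lengths are 6, 2, 1, 1.
Since disjoint cycles commute, ord(α) = lcm(6, 2) = 6.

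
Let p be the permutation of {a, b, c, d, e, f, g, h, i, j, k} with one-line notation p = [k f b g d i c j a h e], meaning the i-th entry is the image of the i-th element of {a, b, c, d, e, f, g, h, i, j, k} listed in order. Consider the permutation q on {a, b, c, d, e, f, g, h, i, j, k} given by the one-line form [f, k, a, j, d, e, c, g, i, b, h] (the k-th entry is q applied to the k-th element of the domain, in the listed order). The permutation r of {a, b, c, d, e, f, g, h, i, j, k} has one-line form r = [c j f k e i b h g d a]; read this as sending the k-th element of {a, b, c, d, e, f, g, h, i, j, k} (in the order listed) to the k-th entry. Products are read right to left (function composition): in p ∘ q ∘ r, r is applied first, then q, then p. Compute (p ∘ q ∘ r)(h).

Chase h: r(h) = h; q(h) = g; p(g) = c. Hence (p ∘ q ∘ r)(h) = c.

c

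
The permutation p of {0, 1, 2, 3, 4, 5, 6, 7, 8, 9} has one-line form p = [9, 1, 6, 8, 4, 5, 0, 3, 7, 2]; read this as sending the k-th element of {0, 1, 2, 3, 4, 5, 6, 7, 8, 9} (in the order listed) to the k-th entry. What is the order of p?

12

Decomposing into disjoint cycles gives cycle lengths 4, 3, 1, 1, 1.
Since disjoint cycles commute, ord(p) = lcm(4, 3) = 12.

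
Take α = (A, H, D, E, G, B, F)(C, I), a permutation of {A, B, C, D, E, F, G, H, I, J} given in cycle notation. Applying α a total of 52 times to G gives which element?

G lies in the 7-cycle (A, H, D, E, G, B, F).
Powers repeat with period 7 on this cycle, and 52 mod 7 = 3, so α^52(G) = α^3(G).
Advancing 3 steps from G: G → B → F → A.

A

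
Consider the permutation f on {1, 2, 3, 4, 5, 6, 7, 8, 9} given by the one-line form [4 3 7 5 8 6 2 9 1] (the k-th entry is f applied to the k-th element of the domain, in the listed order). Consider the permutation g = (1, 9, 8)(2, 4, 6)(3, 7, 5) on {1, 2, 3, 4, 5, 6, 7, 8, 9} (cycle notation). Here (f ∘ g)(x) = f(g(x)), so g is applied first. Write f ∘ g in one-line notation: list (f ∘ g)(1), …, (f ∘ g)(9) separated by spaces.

For each element, apply g then f: 1 → 9 → 1; 2 → 4 → 5; 3 → 7 → 2; 4 → 6 → 6; 5 → 3 → 7; 6 → 2 → 3; 7 → 5 → 8; 8 → 1 → 4; 9 → 8 → 9.
So f ∘ g in one-line form is 1 5 2 6 7 3 8 4 9.

1 5 2 6 7 3 8 4 9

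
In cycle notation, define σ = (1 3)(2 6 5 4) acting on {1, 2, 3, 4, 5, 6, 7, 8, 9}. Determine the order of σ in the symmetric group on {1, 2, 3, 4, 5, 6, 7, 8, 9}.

The cycle type of σ is (4, 2, 1, 1, 1).
Since disjoint cycles commute, ord(σ) = lcm(4, 2) = 4.

4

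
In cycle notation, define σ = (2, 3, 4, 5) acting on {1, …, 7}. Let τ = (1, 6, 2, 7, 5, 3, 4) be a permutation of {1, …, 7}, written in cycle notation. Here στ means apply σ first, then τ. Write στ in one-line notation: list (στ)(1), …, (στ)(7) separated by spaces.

Chase each element through σ then τ: 1 → 1 → 6; 2 → 3 → 4; 3 → 4 → 1; 4 → 5 → 3; 5 → 2 → 7; 6 → 6 → 2; 7 → 7 → 5.
So στ in one-line form is 6 4 1 3 7 2 5.

6 4 1 3 7 2 5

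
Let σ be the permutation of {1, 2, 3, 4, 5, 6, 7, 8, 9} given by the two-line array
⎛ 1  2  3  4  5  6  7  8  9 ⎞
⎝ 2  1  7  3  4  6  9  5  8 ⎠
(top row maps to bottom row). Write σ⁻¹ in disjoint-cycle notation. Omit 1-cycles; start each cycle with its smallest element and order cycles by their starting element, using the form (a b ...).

(1 2)(3 4 5 8 9 7)

First write σ in disjoint cycles: (1 2)(3 7 9 8 5 4).
Reversing each cycle (and rotating so the smallest element leads) gives σ⁻¹ = (1 2)(3 4 5 8 9 7).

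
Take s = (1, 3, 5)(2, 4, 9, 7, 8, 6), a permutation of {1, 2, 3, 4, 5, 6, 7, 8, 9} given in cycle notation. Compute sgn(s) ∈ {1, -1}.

The cycle lengths are 6, 3.
A cycle of length ℓ contributes ℓ−1 transpositions, so s is a product of 5 + 2 = 7 transpositions — odd.

-1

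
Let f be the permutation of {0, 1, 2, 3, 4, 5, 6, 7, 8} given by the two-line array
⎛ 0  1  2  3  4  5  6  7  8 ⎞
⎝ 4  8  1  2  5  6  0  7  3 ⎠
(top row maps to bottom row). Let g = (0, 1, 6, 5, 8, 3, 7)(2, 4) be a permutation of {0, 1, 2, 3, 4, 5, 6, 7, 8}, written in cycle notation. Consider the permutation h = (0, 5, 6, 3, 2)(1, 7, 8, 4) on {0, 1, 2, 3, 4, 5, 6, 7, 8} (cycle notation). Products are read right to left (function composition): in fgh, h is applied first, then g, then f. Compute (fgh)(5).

(fgh)(5) = f(g(h(5))). h(5) = 6, then g(6) = 5, then f(5) = 6, so the result is 6.

6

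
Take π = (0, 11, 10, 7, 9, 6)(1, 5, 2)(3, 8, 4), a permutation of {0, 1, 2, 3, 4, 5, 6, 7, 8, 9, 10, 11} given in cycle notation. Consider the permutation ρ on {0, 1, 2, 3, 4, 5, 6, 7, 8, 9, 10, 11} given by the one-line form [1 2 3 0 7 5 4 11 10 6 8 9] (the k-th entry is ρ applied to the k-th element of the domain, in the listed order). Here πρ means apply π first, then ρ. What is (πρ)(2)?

π(2) = 1, then ρ(1) = 2; composing gives (πρ)(2) = 2.

2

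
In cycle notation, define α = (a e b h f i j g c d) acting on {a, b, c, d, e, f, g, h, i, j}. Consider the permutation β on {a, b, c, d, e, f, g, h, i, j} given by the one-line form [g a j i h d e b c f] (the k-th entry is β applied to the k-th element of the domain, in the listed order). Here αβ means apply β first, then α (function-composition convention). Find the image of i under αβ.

d

β(i) = c, then α(c) = d; composing gives (αβ)(i) = d.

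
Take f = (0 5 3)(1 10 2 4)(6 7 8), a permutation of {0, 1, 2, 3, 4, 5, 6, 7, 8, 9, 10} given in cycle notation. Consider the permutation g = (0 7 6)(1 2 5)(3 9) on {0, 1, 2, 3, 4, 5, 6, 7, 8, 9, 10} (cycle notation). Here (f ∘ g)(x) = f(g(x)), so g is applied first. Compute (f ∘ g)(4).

(f ∘ g)(4) = f(g(4)). g(4) = 4, then f(4) = 1. So (f ∘ g)(4) = 1.

1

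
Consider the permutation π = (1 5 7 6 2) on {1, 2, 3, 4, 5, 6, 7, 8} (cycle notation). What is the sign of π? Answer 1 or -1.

1

The cycle lengths are 5, 1, 1, 1.
A cycle is odd iff its length is even; π has 0 even-length cycles, so sgn(π) = (−1)^0 and π is even.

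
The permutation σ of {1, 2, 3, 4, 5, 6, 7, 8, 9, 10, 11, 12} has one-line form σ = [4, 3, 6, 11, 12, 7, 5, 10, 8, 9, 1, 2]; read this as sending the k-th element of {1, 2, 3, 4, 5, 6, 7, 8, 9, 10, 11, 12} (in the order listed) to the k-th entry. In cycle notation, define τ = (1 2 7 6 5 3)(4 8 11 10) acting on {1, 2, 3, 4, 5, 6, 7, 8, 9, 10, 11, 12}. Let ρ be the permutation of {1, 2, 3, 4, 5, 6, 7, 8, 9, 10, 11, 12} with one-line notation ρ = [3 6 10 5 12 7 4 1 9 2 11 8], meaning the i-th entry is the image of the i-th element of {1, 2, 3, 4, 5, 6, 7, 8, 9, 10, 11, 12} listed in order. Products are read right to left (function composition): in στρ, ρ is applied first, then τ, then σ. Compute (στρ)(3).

11

Chase 3: ρ(3) = 10; τ(10) = 4; σ(4) = 11. Hence (στρ)(3) = 11.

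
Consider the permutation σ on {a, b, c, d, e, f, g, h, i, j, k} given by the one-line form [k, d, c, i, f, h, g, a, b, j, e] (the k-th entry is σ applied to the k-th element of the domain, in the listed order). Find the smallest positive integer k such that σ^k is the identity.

15

Writing σ as disjoint cycles, the cycle lengths are 5, 3, 1, 1, 1.
Since disjoint cycles commute, ord(σ) = lcm(5, 3) = 15.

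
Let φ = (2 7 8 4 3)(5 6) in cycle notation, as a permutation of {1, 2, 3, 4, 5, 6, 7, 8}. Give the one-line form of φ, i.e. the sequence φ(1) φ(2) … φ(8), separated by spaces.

Reading each image from the cycles: 1↦1, 2↦7, 3↦2, 4↦3, 5↦6, 6↦5, 7↦8, 8↦4.
So the one-line form is 1 7 2 3 6 5 8 4.

1 7 2 3 6 5 8 4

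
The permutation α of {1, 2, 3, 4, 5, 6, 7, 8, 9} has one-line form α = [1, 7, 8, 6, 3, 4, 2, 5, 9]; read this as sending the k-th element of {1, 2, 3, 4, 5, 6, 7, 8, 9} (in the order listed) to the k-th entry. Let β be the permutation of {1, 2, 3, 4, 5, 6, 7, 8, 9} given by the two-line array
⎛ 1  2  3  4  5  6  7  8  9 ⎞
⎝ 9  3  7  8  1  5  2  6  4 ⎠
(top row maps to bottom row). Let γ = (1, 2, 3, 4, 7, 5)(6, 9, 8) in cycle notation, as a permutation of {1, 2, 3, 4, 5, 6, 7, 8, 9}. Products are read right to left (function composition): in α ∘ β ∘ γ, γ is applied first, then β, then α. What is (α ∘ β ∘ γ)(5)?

Apply the permutations in order: γ(5) = 1, then β(1) = 9, then α(9) = 9. So (α ∘ β ∘ γ)(5) = 9.

9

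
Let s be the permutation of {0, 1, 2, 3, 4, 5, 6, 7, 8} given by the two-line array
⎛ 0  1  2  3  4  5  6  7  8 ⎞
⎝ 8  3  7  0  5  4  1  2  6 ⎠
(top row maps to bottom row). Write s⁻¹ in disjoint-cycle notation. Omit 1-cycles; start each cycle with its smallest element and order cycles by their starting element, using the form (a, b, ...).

(0, 3, 1, 6, 8)(2, 7)(4, 5)

First write s in disjoint cycles: (0, 8, 6, 1, 3)(2, 7)(4, 5).
The inverse reverses every cycle; in canonical form, s⁻¹ = (0, 3, 1, 6, 8)(2, 7)(4, 5).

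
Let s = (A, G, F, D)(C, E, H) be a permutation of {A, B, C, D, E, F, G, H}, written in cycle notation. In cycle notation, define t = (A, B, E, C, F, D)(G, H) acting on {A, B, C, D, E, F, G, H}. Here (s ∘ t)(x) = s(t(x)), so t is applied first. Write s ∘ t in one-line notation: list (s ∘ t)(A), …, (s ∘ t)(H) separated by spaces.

B H D G E A C F

(s ∘ t)(x) = s(t(x)). Computing each image: s(t(A)) = s(B) = B, s(t(B)) = s(E) = H, s(t(C)) = s(F) = D, s(t(D)) = s(A) = G, s(t(E)) = s(C) = E, s(t(F)) = s(D) = A, s(t(G)) = s(H) = C, s(t(H)) = s(G) = F.
Hence s ∘ t = [B H D G E A C F].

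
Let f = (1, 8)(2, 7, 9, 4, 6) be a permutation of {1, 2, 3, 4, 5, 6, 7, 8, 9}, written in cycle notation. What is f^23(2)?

4

2 lies in the 5-cycle (2, 7, 9, 4, 6).
Powers repeat with period 5 on this cycle, and 23 mod 5 = 3, so f^23(2) = f^3(2).
Advancing 3 steps from 2: 2 → 7 → 9 → 4.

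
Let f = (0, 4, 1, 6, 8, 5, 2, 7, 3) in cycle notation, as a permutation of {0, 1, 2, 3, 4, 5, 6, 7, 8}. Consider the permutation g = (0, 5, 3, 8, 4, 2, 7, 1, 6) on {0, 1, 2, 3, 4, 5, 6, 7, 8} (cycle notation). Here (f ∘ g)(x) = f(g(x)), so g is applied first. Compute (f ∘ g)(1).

8

g(1) = 6, then f(6) = 8; composing gives (f ∘ g)(1) = 8.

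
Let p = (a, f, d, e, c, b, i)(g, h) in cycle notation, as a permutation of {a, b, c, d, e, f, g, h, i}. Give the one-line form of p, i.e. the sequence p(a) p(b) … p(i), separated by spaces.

Image by image: a→f, b→i, c→b, d→e, e→c, f→d, g→h, h→g, i→a.
Listing these in domain order gives f i b e c d h g a.

f i b e c d h g a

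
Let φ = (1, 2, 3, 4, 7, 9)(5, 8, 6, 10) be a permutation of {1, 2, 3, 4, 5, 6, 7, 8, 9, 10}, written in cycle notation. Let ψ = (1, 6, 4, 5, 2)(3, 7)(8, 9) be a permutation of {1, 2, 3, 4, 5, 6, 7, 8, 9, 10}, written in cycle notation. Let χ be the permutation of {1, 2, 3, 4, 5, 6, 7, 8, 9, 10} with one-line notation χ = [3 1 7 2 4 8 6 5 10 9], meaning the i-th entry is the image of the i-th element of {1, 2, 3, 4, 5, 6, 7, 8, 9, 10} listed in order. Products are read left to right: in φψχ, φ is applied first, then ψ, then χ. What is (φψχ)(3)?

4

Apply the permutations in order: φ(3) = 4, then ψ(4) = 5, then χ(5) = 4. So (φψχ)(3) = 4.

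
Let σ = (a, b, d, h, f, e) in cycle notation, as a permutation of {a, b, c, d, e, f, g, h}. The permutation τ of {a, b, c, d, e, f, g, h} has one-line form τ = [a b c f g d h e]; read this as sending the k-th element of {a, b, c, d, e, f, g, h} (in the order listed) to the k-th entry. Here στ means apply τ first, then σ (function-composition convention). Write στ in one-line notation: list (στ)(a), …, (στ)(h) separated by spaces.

b d c e g h f a

For each element, apply τ then σ: a → a → b; b → b → d; c → c → c; d → f → e; e → g → g; f → d → h; g → h → f; h → e → a.
Collecting the images, στ = [b d c e g h f a].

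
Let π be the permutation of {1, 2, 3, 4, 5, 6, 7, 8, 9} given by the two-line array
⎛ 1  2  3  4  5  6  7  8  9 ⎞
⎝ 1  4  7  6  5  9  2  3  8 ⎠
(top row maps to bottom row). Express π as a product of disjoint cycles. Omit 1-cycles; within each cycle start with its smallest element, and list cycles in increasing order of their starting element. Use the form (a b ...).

(2 4 6 9 8 3 7)

Start at 2 and follow images: 2 → 4 → 6 → 9 → 8 → 3 → 7 → 2, giving the cycle (2 4 6 9 8 3 7).
Continuing from each remaining unvisited element yields (2 4 6 9 8 3 7).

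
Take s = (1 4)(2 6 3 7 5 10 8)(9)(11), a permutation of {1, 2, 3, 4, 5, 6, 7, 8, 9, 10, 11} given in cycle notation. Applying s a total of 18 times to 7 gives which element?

2

7 lies in the 7-cycle (2 6 3 7 5 10 8).
On a 7-cycle, s^7 is the identity, so s^18 = s^4 there (18 ≡ 4 mod 7).
Advancing 4 steps from 7: 7 → 5 → 10 → 8 → 2.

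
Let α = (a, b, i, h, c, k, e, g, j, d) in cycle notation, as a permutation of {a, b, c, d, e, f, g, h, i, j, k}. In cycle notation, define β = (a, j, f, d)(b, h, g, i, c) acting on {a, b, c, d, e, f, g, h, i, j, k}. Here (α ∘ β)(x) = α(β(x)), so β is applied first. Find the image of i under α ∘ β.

β(i) = c, then α(c) = k; composing gives (α ∘ β)(i) = k.

k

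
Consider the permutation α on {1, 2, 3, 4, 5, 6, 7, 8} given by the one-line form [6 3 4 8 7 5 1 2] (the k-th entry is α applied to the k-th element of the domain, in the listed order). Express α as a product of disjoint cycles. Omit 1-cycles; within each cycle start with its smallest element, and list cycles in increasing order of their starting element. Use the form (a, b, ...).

(1, 6, 5, 7)(2, 3, 4, 8)

Iterating α from 1 gives 1 → 6 → 5 → 7 → 1; that is the 4-cycle (1, 6, 5, 7).
Continuing from each remaining unvisited element yields (1, 6, 5, 7)(2, 3, 4, 8).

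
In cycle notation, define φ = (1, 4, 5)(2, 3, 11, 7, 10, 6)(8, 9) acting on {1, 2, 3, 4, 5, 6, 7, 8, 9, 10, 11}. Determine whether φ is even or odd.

even

The cycle lengths are 6, 3, 2.
A cycle of length ℓ contributes ℓ−1 transpositions, so φ is a product of 5 + 2 + 1 = 8 transpositions — even.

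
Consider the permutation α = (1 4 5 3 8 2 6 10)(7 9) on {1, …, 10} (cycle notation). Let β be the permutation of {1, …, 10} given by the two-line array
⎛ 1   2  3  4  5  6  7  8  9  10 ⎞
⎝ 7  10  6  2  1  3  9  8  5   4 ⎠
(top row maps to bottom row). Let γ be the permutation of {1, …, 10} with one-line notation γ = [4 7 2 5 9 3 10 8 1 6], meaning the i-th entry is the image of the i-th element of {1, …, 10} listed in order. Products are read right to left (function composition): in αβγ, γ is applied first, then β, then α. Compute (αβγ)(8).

(αβγ)(8) = α(β(γ(8))). γ(8) = 8, then β(8) = 8, then α(8) = 2, so the result is 2.

2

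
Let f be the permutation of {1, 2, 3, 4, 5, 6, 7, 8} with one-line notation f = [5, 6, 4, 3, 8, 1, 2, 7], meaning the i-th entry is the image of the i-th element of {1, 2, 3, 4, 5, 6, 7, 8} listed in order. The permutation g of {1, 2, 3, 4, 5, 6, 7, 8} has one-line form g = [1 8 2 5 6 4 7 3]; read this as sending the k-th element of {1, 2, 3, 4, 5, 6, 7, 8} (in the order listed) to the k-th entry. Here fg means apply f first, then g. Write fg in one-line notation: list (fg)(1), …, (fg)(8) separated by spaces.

Chase each element through f then g: 1 → 5 → 6; 2 → 6 → 4; 3 → 4 → 5; 4 → 3 → 2; 5 → 8 → 3; 6 → 1 → 1; 7 → 2 → 8; 8 → 7 → 7.
So fg in one-line form is 6 4 5 2 3 1 8 7.

6 4 5 2 3 1 8 7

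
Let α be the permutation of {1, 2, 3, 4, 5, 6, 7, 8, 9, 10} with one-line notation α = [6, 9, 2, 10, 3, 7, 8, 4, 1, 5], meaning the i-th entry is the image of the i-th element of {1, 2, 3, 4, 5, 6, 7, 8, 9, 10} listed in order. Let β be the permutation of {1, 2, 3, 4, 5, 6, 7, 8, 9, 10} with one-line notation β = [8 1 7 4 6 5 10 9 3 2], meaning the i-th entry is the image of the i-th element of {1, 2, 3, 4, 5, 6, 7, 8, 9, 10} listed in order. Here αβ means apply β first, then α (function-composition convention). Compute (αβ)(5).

β(5) = 6, then α(6) = 7; composing gives (αβ)(5) = 7.

7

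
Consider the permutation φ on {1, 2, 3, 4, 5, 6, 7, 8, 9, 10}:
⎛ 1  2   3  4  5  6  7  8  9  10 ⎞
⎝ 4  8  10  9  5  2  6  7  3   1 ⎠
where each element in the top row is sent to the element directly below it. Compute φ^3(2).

Tracing 2 → 8 → … returns to 2 after 4 steps, so 2 lies in a 4-cycle (2, 8, 7, 6).
Advancing 3 steps from 2: 2 → 8 → 7 → 6.

6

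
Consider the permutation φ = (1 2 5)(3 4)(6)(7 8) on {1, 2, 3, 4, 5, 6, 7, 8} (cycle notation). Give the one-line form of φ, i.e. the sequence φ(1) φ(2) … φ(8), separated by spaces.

2 5 4 3 1 6 8 7

Each element maps to the next entry in its cycle (wrapping to the front): 1↦2, 2↦5, 3↦4, 4↦3, 5↦1, 6↦6, 7↦8, 8↦7.
Listing these in domain order gives 2 5 4 3 1 6 8 7.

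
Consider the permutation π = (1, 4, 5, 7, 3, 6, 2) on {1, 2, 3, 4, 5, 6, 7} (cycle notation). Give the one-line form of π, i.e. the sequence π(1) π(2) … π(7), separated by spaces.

4 1 6 5 7 2 3

Reading each image from the cycles: 1→4, 2→1, 3→6, 4→5, 5→7, 6→2, 7→3.
So the one-line form is 4 1 6 5 7 2 3.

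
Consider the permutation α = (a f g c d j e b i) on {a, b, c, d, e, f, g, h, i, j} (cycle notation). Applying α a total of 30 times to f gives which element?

f lies in the 9-cycle (a f g c d j e b i).
Since the cycle has length 9, α^30 acts on it the same as α^3 (30 mod 9 = 3).
Stepping 3 places around the cycle: f → g → c → d.

d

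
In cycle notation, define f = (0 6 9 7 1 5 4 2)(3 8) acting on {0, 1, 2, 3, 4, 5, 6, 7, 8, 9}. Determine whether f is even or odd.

The cycle lengths are 8, 2.
A cycle of length ℓ contributes ℓ−1 transpositions, so f is a product of 7 + 1 = 8 transpositions — even.

even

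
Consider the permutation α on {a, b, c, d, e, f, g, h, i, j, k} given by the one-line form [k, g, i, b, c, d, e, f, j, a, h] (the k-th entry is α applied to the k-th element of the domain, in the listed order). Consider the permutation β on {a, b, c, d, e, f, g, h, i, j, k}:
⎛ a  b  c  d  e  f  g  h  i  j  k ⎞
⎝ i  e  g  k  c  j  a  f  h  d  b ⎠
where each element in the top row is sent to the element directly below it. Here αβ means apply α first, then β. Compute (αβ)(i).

d

First apply α: α(i) = j, then β(j) = d. Thus (αβ)(i) = d.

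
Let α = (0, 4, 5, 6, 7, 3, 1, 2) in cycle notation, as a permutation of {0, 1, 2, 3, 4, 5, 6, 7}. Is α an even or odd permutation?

odd

The cycle lengths are 8.
A cycle of length ℓ contributes ℓ−1 transpositions, so α is a product of 7 transpositions — odd.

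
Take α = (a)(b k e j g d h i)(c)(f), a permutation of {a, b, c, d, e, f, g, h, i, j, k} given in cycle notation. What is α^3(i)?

i lies in the 8-cycle (b k e j g d h i).
Advancing 3 steps from i: i → b → k → e.

e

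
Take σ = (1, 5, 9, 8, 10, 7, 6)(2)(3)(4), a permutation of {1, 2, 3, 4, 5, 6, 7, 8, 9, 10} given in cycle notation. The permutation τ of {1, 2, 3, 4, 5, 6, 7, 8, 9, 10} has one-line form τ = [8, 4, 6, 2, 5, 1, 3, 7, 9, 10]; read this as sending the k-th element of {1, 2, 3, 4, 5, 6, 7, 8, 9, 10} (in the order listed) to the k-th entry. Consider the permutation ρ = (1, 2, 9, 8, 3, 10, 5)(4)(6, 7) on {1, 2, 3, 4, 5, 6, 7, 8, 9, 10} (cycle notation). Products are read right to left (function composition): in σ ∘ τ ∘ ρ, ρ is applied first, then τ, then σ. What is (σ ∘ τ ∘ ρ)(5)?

Chase 5: ρ(5) = 1; τ(1) = 8; σ(8) = 10. Hence (σ ∘ τ ∘ ρ)(5) = 10.

10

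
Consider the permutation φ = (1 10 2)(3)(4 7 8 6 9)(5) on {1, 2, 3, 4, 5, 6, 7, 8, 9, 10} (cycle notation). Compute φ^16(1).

1 lies in the 3-cycle (1 10 2).
On a 3-cycle, φ^3 is the identity, so φ^16 = φ^1 there (16 ≡ 1 mod 3).
Stepping 1 place around the cycle: 1 → 10.

10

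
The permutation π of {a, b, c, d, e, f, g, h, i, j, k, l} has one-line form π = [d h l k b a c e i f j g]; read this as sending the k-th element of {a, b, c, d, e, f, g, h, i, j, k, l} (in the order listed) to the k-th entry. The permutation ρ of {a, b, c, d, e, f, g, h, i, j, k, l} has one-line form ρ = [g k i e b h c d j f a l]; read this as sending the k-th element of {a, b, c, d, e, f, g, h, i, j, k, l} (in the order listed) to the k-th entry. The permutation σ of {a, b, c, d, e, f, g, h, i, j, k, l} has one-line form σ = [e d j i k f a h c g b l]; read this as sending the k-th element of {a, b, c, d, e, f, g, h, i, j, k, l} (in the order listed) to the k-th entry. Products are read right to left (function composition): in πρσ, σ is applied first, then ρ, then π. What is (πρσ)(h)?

Apply the permutations in order: σ(h) = h, then ρ(h) = d, then π(d) = k. So (πρσ)(h) = k.

k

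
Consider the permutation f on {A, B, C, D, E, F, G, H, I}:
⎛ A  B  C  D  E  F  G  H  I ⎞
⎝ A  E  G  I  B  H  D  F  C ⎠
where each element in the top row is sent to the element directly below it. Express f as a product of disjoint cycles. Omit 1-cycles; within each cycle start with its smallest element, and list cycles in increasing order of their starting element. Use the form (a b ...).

(B E)(C G D I)(F H)

From B: B → E → B, closing the cycle (B E).
Continuing from each remaining unvisited element yields (B E)(C G D I)(F H).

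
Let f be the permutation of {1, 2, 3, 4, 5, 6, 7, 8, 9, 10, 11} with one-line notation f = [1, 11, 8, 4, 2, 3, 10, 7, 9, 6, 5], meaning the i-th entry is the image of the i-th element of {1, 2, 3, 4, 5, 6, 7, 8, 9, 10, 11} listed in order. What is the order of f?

The disjoint-cycle form of f has cycle lengths 5, 3, 1, 1, 1.
The order is lcm(5, 3) = 15.

15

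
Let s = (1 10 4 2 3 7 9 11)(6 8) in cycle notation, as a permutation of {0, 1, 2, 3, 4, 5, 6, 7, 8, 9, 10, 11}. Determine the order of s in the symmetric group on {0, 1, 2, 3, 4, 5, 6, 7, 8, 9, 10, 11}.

8

The cycle type of s is (8, 2, 1, 1).
The order of s is the least common multiple of its cycle lengths: lcm(8, 2) = 8.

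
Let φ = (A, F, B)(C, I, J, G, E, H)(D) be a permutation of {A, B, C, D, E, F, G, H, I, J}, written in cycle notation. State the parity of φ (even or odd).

odd

The cycle lengths are 6, 3, 1.
A cycle is odd iff its length is even; φ has 1 even-length cycle, so sgn(φ) = (−1)^1 and φ is odd.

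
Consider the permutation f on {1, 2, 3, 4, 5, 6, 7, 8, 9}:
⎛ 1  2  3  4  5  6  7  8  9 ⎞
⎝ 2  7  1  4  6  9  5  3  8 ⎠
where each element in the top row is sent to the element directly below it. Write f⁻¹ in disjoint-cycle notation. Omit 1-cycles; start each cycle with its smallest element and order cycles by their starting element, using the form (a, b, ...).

First write f in disjoint cycles: (1, 2, 7, 5, 6, 9, 8, 3).
The inverse reverses every cycle; in canonical form, f⁻¹ = (1, 3, 8, 9, 6, 5, 7, 2).

(1, 3, 8, 9, 6, 5, 7, 2)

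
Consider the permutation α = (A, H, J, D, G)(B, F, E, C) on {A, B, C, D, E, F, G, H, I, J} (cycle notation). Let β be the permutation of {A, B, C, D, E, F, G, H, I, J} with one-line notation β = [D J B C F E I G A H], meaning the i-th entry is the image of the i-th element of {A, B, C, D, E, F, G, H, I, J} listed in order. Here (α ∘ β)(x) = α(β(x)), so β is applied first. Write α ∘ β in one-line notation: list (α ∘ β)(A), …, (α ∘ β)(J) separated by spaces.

G D F B E C I A H J

For each element, apply β then α: A → D → G; B → J → D; C → B → F; D → C → B; E → F → E; F → E → C; G → I → I; H → G → A; I → A → H; J → H → J.
So α ∘ β in one-line form is G D F B E C I A H J.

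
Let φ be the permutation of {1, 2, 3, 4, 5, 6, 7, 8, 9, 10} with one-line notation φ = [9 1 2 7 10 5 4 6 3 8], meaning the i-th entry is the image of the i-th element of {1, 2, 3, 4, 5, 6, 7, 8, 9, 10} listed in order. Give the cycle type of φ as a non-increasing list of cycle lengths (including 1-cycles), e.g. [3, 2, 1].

[4, 4, 2]

The disjoint cycles are (1 9 3 2)(4 7)(5 10 8 6), with lengths 4, 4, 2 in non-increasing order.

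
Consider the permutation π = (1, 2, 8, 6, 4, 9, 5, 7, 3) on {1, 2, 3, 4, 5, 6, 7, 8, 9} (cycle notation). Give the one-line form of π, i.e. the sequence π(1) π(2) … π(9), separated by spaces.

Reading each image from the cycles: 1↦2, 2↦8, 3↦1, 4↦9, 5↦7, 6↦4, 7↦3, 8↦6, 9↦5.
So the one-line form is 2 8 1 9 7 4 3 6 5.

2 8 1 9 7 4 3 6 5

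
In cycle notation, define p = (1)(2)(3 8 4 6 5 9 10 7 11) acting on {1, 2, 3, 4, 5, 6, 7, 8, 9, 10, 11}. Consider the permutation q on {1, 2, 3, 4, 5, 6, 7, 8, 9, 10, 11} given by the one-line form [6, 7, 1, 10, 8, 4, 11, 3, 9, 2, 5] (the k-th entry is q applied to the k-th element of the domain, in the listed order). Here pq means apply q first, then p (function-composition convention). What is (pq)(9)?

10

q(9) = 9, then p(9) = 10; composing gives (pq)(9) = 10.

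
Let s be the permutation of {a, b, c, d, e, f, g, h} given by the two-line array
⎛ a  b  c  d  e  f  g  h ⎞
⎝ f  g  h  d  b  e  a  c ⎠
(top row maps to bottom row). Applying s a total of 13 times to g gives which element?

Tracing g → a → … returns to g after 5 steps, so g lies in a 5-cycle (a, f, e, b, g).
Powers repeat with period 5 on this cycle, and 13 mod 5 = 3, so s^13(g) = s^3(g).
Stepping 3 places around the cycle: g → a → f → e.

e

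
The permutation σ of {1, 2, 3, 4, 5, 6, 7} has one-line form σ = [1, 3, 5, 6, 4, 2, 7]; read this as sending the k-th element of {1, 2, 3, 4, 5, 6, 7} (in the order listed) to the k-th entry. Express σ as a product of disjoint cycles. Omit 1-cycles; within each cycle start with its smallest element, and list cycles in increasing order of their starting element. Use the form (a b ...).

(2 3 5 4 6)

Start at 2 and follow images: 2 → 3 → 5 → 4 → 6 → 2, giving the cycle (2 3 5 4 6).
Continuing from each remaining unvisited element yields (2 3 5 4 6).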